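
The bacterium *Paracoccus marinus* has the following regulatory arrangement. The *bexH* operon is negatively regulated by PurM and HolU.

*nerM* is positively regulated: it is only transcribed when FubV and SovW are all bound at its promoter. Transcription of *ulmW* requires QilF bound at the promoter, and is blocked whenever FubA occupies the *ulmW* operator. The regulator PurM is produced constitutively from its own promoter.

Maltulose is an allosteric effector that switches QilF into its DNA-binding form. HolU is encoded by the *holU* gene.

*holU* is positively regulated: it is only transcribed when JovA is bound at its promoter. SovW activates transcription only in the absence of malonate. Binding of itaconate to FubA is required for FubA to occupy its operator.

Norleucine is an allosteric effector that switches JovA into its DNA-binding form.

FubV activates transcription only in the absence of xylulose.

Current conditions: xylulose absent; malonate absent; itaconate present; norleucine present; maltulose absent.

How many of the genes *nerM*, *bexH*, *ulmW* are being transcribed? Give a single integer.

Xylulose is absent, so FubV is active.
Malonate is absent, so SovW is active.
No repressor is bound and FubV and SovW are active, so *nerM* is transcribed.
→ *nerM* is ON.
PurM is produced constitutively and is active.
Norleucine is present, so JovA is active.
No repressor is bound and JovA is active, so *holU* is transcribed.
So HolU is produced and active.
With repressor PurM bound, *bexH* is not transcribed.
→ *bexH* is OFF.
Maltulose is absent, so QilF is inactive.
Itaconate is present, so FubA is active.
With repressor FubA bound, *ulmW* is not transcribed.
→ *ulmW* is OFF.
1 of the 3 genes is transcribed.

1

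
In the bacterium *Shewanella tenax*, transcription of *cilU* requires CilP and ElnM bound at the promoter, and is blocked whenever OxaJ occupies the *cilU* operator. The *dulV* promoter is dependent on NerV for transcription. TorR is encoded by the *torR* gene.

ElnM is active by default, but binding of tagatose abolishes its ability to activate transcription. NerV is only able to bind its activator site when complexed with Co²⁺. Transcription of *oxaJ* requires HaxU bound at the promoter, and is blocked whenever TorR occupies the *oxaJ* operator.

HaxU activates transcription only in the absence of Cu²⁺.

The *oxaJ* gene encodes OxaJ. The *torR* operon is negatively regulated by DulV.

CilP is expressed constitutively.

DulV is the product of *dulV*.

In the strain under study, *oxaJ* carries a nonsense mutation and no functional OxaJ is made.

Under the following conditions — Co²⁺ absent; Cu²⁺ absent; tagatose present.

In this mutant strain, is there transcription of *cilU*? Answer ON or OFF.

OFF

OxaJ is non-functional in this strain, so it has no effect.
CilP is produced constitutively and is active.
Tagatose is present, so ElnM is inactive.
Required activator ElnM is absent, so *cilU* is not transcribed.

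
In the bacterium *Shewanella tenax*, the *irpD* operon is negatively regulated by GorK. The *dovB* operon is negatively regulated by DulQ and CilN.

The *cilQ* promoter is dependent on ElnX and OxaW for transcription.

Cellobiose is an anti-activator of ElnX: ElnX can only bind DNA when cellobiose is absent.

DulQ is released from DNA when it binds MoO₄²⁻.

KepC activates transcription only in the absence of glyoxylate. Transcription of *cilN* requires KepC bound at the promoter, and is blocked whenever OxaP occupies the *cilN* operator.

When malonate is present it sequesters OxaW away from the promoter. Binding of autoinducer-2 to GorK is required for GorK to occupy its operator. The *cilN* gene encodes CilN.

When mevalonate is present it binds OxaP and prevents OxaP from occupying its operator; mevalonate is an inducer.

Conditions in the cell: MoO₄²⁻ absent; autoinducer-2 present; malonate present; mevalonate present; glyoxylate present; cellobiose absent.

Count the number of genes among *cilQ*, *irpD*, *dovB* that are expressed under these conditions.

0

Cellobiose is absent, so ElnX is active.
Malonate is present, so OxaW is inactive.
Required activator OxaW is absent, so *cilQ* is not transcribed.
→ *cilQ* is OFF.
Autoinducer-2 is present, so GorK is active.
With repressor GorK bound, *irpD* is not transcribed.
→ *irpD* is OFF.
MoO₄²⁻ is absent, so DulQ is active.
Glyoxylate is present, so KepC is inactive.
Mevalonate is present, so OxaP is inactive.
Required activator KepC is absent, so *cilN* is not transcribed.
So CilN is not produced.
With repressor DulQ bound, *dovB* is not transcribed.
→ *dovB* is OFF.
0 of the 3 genes are transcribed.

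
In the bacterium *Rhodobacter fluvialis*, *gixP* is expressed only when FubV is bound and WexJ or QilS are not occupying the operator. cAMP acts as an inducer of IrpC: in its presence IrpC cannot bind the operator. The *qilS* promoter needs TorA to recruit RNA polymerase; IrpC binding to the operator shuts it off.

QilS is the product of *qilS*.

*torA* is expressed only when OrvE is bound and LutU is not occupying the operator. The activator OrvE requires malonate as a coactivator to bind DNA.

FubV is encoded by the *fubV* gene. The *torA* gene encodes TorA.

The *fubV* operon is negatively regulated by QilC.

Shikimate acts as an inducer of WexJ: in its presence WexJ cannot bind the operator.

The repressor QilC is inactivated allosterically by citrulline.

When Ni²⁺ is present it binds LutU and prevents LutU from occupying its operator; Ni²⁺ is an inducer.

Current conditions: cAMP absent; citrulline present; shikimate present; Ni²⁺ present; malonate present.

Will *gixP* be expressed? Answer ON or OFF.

ON

Citrulline is present, so QilC is inactive.
With no repressor bound, *fubV* is transcribed.
So FubV is produced and active.
Shikimate is present, so WexJ is inactive.
Ni²⁺ is present, so LutU is inactive.
Malonate is present, so OrvE is active.
No repressor is bound and OrvE is active, so *torA* is transcribed.
So TorA is produced and active.
cAMP is absent, so IrpC is active.
With repressor IrpC bound, *qilS* is not transcribed.
So QilS is not produced.
No repressor is bound and FubV is active, so *gixP* is transcribed.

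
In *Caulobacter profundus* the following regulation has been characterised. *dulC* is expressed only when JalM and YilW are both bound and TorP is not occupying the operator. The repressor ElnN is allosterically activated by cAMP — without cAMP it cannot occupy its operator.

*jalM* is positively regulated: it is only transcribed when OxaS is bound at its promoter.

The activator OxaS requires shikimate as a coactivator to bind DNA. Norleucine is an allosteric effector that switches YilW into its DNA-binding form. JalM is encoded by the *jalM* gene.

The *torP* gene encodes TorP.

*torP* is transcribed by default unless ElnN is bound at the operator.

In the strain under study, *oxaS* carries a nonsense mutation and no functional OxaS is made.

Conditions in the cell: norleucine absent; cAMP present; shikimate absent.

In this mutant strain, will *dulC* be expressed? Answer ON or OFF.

OFF

OxaS is non-functional in this strain, so it has no effect.
Required activator OxaS is absent, so *jalM* is not transcribed.
So JalM is not produced.
cAMP is present, so ElnN is active.
With repressor ElnN bound, *torP* is not transcribed.
So TorP is not produced.
Norleucine is absent, so YilW is inactive.
Required activator JalM is absent, so *dulC* is not transcribed.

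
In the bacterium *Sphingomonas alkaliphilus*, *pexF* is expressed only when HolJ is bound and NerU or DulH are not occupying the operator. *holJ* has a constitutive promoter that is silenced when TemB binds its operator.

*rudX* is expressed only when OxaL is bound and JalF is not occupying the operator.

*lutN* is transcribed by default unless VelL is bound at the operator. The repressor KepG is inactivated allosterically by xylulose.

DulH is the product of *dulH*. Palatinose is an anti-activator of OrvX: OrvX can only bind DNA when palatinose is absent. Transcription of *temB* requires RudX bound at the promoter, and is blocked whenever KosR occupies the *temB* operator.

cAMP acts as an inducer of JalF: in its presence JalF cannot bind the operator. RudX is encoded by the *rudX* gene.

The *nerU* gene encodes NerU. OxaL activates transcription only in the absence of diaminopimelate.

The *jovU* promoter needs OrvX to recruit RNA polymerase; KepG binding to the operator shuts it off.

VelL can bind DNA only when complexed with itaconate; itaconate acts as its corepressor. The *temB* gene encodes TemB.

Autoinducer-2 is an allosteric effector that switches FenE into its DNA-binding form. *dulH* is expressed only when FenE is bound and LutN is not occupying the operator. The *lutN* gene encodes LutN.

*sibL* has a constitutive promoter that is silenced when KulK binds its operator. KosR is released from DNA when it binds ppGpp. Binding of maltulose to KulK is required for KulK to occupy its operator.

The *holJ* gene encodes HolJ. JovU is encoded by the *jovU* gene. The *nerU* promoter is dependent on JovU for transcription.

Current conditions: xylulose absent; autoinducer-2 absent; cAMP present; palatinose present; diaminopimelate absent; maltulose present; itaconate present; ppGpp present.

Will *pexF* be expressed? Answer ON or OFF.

Palatinose is present, so OrvX is inactive.
Xylulose is absent, so KepG is active.
With repressor KepG bound, *jovU* is not transcribed.
So JovU is not produced.
Required activator JovU is absent, so *nerU* is not transcribed.
So NerU is not produced.
Itaconate is present, so VelL is active.
With repressor VelL bound, *lutN* is not transcribed.
So LutN is not produced.
Autoinducer-2 is absent, so FenE is inactive.
Required activator FenE is absent, so *dulH* is not transcribed.
So DulH is not produced.
ppGpp is present, so KosR is inactive.
Diaminopimelate is absent, so OxaL is active.
cAMP is present, so JalF is inactive.
No repressor is bound and OxaL is active, so *rudX* is transcribed.
So RudX is produced and active.
No repressor is bound and RudX is active, so *temB* is transcribed.
So TemB is produced and active.
With repressor TemB bound, *holJ* is not transcribed.
So HolJ is not produced.
Required activator HolJ is absent, so *pexF* is not transcribed.

OFF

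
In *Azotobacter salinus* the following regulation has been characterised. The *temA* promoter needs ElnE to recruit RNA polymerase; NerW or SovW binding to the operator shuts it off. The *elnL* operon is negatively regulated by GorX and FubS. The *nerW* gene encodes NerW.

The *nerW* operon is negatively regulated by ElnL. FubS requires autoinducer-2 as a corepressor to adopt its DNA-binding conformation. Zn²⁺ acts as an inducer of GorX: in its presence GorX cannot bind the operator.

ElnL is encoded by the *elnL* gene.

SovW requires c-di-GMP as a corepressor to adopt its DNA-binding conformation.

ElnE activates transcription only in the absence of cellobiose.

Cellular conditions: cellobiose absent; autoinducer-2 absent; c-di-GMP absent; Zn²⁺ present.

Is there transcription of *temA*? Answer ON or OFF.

ON

Zn²⁺ is present, so GorX is inactive.
Autoinducer-2 is absent, so FubS is inactive.
With no repressor bound, *elnL* is transcribed.
So ElnL is produced and active.
With repressor ElnL bound, *nerW* is not transcribed.
So NerW is not produced.
Cellobiose is absent, so ElnE is active.
c-di-GMP is absent, so SovW is inactive.
No repressor is bound and ElnE is active, so *temA* is transcribed.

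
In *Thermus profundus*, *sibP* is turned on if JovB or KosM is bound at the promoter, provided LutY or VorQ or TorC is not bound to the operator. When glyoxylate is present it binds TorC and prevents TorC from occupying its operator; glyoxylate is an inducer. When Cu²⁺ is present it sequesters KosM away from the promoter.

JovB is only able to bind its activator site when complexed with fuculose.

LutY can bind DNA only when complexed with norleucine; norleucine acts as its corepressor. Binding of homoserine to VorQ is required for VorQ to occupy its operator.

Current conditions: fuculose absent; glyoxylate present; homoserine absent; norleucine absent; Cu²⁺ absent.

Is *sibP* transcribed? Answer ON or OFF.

ON

Norleucine is absent, so LutY is inactive.
Homoserine is absent, so VorQ is inactive.
Fuculose is absent, so JovB is inactive.
Cu²⁺ is absent, so KosM is active.
Glyoxylate is present, so TorC is inactive.
Activator KosM is present, so *sibP* is transcribed.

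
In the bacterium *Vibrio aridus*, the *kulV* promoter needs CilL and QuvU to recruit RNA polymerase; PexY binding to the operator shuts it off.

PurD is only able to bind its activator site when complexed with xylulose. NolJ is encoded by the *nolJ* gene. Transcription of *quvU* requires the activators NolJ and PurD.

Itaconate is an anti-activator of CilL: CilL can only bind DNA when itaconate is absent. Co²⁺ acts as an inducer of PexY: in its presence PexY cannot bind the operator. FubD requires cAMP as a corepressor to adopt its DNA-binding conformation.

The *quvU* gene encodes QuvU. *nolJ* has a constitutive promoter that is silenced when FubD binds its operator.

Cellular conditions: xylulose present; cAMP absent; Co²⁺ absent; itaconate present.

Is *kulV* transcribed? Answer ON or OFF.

OFF

Itaconate is present, so CilL is inactive.
cAMP is absent, so FubD is inactive.
With no repressor bound, *nolJ* is transcribed.
So NolJ is produced and active.
Xylulose is present, so PurD is active.
No repressor is bound and NolJ and PurD are active, so *quvU* is transcribed.
So QuvU is produced and active.
Co²⁺ is absent, so PexY is active.
With repressor PexY bound, *kulV* is not transcribed.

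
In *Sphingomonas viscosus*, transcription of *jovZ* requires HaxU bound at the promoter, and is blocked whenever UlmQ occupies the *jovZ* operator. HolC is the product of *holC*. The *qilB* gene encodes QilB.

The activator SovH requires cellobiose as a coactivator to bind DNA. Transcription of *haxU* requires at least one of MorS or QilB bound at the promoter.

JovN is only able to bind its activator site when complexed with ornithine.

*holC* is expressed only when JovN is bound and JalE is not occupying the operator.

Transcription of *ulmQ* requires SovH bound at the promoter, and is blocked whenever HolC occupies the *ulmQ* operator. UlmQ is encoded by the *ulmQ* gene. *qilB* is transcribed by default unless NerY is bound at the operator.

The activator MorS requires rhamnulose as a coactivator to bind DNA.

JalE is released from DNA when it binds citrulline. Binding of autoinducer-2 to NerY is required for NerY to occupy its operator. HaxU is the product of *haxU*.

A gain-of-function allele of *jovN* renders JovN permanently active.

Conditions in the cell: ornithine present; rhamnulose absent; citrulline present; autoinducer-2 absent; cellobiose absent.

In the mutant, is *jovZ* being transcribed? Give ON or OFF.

Rhamnulose is absent, so MorS is inactive.
Autoinducer-2 is absent, so NerY is inactive.
With no repressor bound, *qilB* is transcribed.
So QilB is produced and active.
Activator QilB is present, so *haxU* is transcribed.
So HaxU is produced and active.
Cellobiose is absent, so SovH is inactive.
Citrulline is present, so JalE is inactive.
JovN is constitutively active in this strain.
No repressor is bound and JovN is active, so *holC* is transcribed.
So HolC is produced and active.
With repressor HolC bound, *ulmQ* is not transcribed.
So UlmQ is not produced.
No repressor is bound and HaxU is active, so *jovZ* is transcribed.

ON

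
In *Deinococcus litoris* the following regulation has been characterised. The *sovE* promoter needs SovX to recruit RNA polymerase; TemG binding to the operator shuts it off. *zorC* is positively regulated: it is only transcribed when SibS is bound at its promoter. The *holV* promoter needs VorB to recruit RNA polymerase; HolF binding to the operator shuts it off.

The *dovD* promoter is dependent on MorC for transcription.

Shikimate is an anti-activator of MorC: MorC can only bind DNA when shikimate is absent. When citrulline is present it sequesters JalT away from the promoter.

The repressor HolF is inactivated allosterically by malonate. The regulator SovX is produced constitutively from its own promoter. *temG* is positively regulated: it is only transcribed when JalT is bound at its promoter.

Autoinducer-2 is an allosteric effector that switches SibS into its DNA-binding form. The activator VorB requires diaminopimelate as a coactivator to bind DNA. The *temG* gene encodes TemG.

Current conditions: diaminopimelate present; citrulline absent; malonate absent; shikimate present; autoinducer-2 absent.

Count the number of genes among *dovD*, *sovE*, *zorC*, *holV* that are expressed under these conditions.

0

Shikimate is present, so MorC is inactive.
Required activator MorC is absent, so *dovD* is not transcribed.
→ *dovD* is OFF.
SovX is produced constitutively and is active.
Citrulline is absent, so JalT is active.
No repressor is bound and JalT is active, so *temG* is transcribed.
So TemG is produced and active.
With repressor TemG bound, *sovE* is not transcribed.
→ *sovE* is OFF.
Autoinducer-2 is absent, so SibS is inactive.
Required activator SibS is absent, so *zorC* is not transcribed.
→ *zorC* is OFF.
Diaminopimelate is present, so VorB is active.
Malonate is absent, so HolF is active.
With repressor HolF bound, *holV* is not transcribed.
→ *holV* is OFF.
0 of the 4 genes are transcribed.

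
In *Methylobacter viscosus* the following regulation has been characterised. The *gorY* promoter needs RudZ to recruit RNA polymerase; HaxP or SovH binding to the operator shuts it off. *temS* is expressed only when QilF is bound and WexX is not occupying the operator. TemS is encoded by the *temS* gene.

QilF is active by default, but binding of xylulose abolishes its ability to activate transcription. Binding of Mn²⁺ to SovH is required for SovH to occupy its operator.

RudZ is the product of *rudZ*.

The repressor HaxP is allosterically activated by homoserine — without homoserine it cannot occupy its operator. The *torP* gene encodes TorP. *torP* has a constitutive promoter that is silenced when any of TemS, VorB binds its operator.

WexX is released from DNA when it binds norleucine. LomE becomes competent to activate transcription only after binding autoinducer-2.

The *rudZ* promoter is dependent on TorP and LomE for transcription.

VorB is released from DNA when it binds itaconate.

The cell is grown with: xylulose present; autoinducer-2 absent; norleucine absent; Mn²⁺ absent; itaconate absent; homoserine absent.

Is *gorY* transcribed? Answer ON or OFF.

Homoserine is absent, so HaxP is inactive.
Xylulose is present, so QilF is inactive.
Norleucine is absent, so WexX is active.
With repressor WexX bound, *temS* is not transcribed.
So TemS is not produced.
Itaconate is absent, so VorB is active.
With repressor VorB bound, *torP* is not transcribed.
So TorP is not produced.
Autoinducer-2 is absent, so LomE is inactive.
Required activator TorP is absent, so *rudZ* is not transcribed.
So RudZ is not produced.
Mn²⁺ is absent, so SovH is inactive.
Required activator RudZ is absent, so *gorY* is not transcribed.

OFF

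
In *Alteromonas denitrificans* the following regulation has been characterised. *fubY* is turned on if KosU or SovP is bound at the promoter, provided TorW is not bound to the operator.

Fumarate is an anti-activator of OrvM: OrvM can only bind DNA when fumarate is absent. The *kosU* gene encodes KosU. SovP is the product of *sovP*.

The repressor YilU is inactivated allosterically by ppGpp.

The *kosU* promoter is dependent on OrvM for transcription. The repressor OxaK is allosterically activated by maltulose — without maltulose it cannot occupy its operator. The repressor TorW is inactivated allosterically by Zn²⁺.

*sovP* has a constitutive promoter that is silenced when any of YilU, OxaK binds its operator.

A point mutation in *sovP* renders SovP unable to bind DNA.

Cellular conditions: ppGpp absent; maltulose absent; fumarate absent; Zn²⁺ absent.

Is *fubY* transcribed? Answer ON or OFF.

OFF

Fumarate is absent, so OrvM is active.
No repressor is bound and OrvM is active, so *kosU* is transcribed.
So KosU is produced and active.
Zn²⁺ is absent, so TorW is active.
SovP is non-functional in this strain, so it has no effect.
With repressor TorW bound, *fubY* is not transcribed.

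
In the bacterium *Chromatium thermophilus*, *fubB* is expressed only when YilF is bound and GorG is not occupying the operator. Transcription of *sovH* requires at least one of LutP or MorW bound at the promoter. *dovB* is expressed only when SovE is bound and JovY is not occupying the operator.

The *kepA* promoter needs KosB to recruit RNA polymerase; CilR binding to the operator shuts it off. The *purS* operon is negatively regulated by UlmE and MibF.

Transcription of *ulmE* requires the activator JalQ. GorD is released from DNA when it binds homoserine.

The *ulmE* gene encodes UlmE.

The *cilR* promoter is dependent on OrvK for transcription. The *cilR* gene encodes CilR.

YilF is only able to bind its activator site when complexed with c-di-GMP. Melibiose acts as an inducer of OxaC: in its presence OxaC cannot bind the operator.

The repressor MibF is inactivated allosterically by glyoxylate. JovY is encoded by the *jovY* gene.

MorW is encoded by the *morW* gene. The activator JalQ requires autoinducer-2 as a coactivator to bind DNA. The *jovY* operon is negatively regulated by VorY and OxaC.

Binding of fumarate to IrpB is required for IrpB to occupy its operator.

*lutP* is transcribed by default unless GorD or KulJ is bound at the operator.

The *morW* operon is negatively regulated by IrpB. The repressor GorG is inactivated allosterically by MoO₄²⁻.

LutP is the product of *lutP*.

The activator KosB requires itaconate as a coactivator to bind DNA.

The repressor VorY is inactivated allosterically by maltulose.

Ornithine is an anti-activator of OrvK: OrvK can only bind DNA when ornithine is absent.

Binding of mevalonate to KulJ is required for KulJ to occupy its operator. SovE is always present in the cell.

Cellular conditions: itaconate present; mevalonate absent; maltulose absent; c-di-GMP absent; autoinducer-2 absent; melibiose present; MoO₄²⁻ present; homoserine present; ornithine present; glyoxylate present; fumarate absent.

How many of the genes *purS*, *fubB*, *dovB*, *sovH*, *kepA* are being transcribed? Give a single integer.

Autoinducer-2 is absent, so JalQ is inactive.
Required activator JalQ is absent, so *ulmE* is not transcribed.
So UlmE is not produced.
Glyoxylate is present, so MibF is inactive.
With no repressor bound, *purS* is transcribed.
→ *purS* is ON.
c-di-GMP is absent, so YilF is inactive.
MoO₄²⁻ is present, so GorG is inactive.
Required activator YilF is absent, so *fubB* is not transcribed.
→ *fubB* is OFF.
SovE is produced constitutively and is active.
Maltulose is absent, so VorY is active.
Melibiose is present, so OxaC is inactive.
With repressor VorY bound, *jovY* is not transcribed.
So JovY is not produced.
No repressor is bound and SovE is active, so *dovB* is transcribed.
→ *dovB* is ON.
Homoserine is present, so GorD is inactive.
Mevalonate is absent, so KulJ is inactive.
With no repressor bound, *lutP* is transcribed.
So LutP is produced and active.
Fumarate is absent, so IrpB is inactive.
With no repressor bound, *morW* is transcribed.
So MorW is produced and active.
Activator LutP is present, so *sovH* is transcribed.
→ *sovH* is ON.
Ornithine is present, so OrvK is inactive.
Required activator OrvK is absent, so *cilR* is not transcribed.
So CilR is not produced.
Itaconate is present, so KosB is active.
No repressor is bound and KosB is active, so *kepA* is transcribed.
→ *kepA* is ON.
4 of the 5 genes are transcribed.

4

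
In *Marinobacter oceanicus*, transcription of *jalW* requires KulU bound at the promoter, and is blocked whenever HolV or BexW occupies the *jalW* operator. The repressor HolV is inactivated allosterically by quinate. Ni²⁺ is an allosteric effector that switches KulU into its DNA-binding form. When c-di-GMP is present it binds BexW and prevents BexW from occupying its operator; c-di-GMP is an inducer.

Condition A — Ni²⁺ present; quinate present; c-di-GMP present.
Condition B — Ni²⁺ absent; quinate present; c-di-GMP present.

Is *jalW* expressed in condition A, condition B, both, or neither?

A only

Condition A:
Ni²⁺ is present, so KulU is active.
Quinate is present, so HolV is inactive.
c-di-GMP is present, so BexW is inactive.
No repressor is bound and KulU is active, so *jalW* is transcribed.
→ *jalW* is ON in A.
Condition B:
Ni²⁺ is absent, so KulU is inactive.
Quinate is present, so HolV is inactive.
c-di-GMP is present, so BexW is inactive.
Required activator KulU is absent, so *jalW* is not transcribed.
→ *jalW* is OFF in B.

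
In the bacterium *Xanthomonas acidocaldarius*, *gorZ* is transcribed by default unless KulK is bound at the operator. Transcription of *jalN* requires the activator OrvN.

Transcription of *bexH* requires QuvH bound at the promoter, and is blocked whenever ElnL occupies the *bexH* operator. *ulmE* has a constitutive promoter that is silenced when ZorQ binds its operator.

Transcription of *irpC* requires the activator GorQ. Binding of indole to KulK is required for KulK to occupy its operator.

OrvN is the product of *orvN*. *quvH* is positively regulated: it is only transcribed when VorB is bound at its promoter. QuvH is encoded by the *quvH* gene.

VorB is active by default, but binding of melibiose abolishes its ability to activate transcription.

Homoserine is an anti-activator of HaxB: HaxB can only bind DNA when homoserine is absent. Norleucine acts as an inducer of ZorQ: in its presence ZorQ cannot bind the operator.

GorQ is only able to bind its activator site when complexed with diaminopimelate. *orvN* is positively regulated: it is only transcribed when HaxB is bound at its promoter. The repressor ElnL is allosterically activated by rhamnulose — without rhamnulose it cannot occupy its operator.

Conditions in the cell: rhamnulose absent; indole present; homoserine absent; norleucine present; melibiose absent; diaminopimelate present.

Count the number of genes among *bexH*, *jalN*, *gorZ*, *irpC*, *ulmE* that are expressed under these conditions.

4

Melibiose is absent, so VorB is active.
No repressor is bound and VorB is active, so *quvH* is transcribed.
So QuvH is produced and active.
Rhamnulose is absent, so ElnL is inactive.
No repressor is bound and QuvH is active, so *bexH* is transcribed.
→ *bexH* is ON.
Homoserine is absent, so HaxB is active.
No repressor is bound and HaxB is active, so *orvN* is transcribed.
So OrvN is produced and active.
No repressor is bound and OrvN is active, so *jalN* is transcribed.
→ *jalN* is ON.
Indole is present, so KulK is active.
With repressor KulK bound, *gorZ* is not transcribed.
→ *gorZ* is OFF.
Diaminopimelate is present, so GorQ is active.
No repressor is bound and GorQ is active, so *irpC* is transcribed.
→ *irpC* is ON.
Norleucine is present, so ZorQ is inactive.
With no repressor bound, *ulmE* is transcribed.
→ *ulmE* is ON.
4 of the 5 genes are transcribed.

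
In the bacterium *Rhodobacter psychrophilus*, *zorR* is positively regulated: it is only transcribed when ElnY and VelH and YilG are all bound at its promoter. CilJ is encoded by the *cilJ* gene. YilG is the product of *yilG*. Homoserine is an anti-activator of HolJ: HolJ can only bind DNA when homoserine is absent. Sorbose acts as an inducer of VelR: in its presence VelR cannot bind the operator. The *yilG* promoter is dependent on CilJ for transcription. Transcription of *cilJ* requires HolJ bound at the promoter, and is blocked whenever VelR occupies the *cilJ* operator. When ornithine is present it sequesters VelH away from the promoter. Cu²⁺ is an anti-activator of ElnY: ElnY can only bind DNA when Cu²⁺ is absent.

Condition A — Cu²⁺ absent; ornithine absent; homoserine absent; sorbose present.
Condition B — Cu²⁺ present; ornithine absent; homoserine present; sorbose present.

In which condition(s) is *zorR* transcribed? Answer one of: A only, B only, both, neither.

Condition A:
Cu²⁺ is absent, so ElnY is active.
Ornithine is absent, so VelH is active.
Homoserine is absent, so HolJ is active.
Sorbose is present, so VelR is inactive.
No repressor is bound and HolJ is active, so *cilJ* is transcribed.
So CilJ is produced and active.
No repressor is bound and CilJ is active, so *yilG* is transcribed.
So YilG is produced and active.
No repressor is bound and ElnY and VelH and YilG are active, so *zorR* is transcribed.
→ *zorR* is ON in A.
Condition B:
Cu²⁺ is present, so ElnY is inactive.
Ornithine is absent, so VelH is active.
Homoserine is present, so HolJ is inactive.
Sorbose is present, so VelR is inactive.
Required activator HolJ is absent, so *cilJ* is not transcribed.
So CilJ is not produced.
Required activator CilJ is absent, so *yilG* is not transcribed.
So YilG is not produced.
Required activator ElnY is absent, so *zorR* is not transcribed.
→ *zorR* is OFF in B.

A only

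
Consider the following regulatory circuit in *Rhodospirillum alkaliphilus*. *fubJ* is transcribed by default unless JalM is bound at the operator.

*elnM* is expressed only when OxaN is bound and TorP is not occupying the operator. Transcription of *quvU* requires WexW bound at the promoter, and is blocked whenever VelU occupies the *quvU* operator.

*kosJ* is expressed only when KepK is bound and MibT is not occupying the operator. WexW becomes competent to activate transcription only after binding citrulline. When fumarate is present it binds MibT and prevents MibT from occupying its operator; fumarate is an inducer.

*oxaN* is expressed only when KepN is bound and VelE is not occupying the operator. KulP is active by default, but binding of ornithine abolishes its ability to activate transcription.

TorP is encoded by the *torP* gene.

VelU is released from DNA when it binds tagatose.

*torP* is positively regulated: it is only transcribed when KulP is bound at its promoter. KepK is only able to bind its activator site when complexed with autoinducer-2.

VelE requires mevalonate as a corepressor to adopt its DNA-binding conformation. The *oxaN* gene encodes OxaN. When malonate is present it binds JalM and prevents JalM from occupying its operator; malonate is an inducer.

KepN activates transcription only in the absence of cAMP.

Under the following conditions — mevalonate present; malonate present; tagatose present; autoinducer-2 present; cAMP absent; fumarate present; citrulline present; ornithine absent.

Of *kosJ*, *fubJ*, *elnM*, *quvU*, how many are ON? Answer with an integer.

Autoinducer-2 is present, so KepK is active.
Fumarate is present, so MibT is inactive.
No repressor is bound and KepK is active, so *kosJ* is transcribed.
→ *kosJ* is ON.
Malonate is present, so JalM is inactive.
With no repressor bound, *fubJ* is transcribed.
→ *fubJ* is ON.
cAMP is absent, so KepN is active.
Mevalonate is present, so VelE is active.
With repressor VelE bound, *oxaN* is not transcribed.
So OxaN is not produced.
Ornithine is absent, so KulP is active.
No repressor is bound and KulP is active, so *torP* is transcribed.
So TorP is produced and active.
With repressor TorP bound, *elnM* is not transcribed.
→ *elnM* is OFF.
Citrulline is present, so WexW is active.
Tagatose is present, so VelU is inactive.
No repressor is bound and WexW is active, so *quvU* is transcribed.
→ *quvU* is ON.
3 of the 4 genes are transcribed.

3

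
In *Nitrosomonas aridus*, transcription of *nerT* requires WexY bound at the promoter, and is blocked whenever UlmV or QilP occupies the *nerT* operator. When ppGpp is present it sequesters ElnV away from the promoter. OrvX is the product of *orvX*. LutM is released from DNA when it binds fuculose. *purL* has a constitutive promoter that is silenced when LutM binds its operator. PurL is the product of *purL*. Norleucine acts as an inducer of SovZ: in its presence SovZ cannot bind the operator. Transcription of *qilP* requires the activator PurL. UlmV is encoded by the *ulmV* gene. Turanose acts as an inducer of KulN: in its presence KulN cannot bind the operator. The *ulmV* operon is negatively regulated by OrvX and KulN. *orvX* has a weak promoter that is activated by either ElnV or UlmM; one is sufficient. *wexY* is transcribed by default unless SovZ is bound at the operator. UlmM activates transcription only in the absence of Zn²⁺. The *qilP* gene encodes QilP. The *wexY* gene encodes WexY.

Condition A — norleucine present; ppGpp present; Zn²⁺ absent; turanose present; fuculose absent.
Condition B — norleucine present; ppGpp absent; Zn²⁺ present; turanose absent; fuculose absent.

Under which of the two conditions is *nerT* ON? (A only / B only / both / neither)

both

Condition A:
Norleucine is present, so SovZ is inactive.
With no repressor bound, *wexY* is transcribed.
So WexY is produced and active.
ppGpp is present, so ElnV is inactive.
Zn²⁺ is absent, so UlmM is active.
Activator UlmM is present, so *orvX* is transcribed.
So OrvX is produced and active.
Turanose is present, so KulN is inactive.
With repressor OrvX bound, *ulmV* is not transcribed.
So UlmV is not produced.
Fuculose is absent, so LutM is active.
With repressor LutM bound, *purL* is not transcribed.
So PurL is not produced.
Required activator PurL is absent, so *qilP* is not transcribed.
So QilP is not produced.
No repressor is bound and WexY is active, so *nerT* is transcribed.
→ *nerT* is ON in A.
Condition B:
Norleucine is present, so SovZ is inactive.
With no repressor bound, *wexY* is transcribed.
So WexY is produced and active.
ppGpp is absent, so ElnV is active.
Zn²⁺ is present, so UlmM is inactive.
Activator ElnV is present, so *orvX* is transcribed.
So OrvX is produced and active.
Turanose is absent, so KulN is active.
With repressor OrvX bound, *ulmV* is not transcribed.
So UlmV is not produced.
Fuculose is absent, so LutM is active.
With repressor LutM bound, *purL* is not transcribed.
So PurL is not produced.
Required activator PurL is absent, so *qilP* is not transcribed.
So QilP is not produced.
No repressor is bound and WexY is active, so *nerT* is transcribed.
→ *nerT* is ON in B.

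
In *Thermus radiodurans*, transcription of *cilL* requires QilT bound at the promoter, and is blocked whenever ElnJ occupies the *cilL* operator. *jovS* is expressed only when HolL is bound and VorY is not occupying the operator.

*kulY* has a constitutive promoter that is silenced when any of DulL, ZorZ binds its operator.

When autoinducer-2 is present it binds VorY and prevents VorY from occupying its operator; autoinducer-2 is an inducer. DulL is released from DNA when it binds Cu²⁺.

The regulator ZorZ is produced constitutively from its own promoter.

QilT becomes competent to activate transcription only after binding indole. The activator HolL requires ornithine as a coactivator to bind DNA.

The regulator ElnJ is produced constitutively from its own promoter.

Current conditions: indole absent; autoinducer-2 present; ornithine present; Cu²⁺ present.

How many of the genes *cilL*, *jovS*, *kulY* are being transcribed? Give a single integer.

Indole is absent, so QilT is inactive.
ElnJ is produced constitutively and is active.
With repressor ElnJ bound, *cilL* is not transcribed.
→ *cilL* is OFF.
Ornithine is present, so HolL is active.
Autoinducer-2 is present, so VorY is inactive.
No repressor is bound and HolL is active, so *jovS* is transcribed.
→ *jovS* is ON.
Cu²⁺ is present, so DulL is inactive.
ZorZ is produced constitutively and is active.
With repressor ZorZ bound, *kulY* is not transcribed.
→ *kulY* is OFF.
1 of the 3 genes is transcribed.

1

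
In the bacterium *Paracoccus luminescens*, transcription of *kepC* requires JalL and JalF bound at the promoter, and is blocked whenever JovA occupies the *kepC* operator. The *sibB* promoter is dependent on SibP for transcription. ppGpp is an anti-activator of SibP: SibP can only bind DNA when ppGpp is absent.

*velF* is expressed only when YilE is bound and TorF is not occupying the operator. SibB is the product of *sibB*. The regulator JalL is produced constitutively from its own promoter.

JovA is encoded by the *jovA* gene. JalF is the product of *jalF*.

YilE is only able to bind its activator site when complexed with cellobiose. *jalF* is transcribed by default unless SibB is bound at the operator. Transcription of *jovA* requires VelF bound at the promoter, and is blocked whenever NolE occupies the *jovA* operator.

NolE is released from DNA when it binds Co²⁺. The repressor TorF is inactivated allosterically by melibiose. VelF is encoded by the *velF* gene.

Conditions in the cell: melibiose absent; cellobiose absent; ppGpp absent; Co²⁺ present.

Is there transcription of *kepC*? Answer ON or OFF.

OFF

Co²⁺ is present, so NolE is inactive.
Melibiose is absent, so TorF is active.
Cellobiose is absent, so YilE is inactive.
With repressor TorF bound, *velF* is not transcribed.
So VelF is not produced.
Required activator VelF is absent, so *jovA* is not transcribed.
So JovA is not produced.
JalL is produced constitutively and is active.
ppGpp is absent, so SibP is active.
No repressor is bound and SibP is active, so *sibB* is transcribed.
So SibB is produced and active.
With repressor SibB bound, *jalF* is not transcribed.
So JalF is not produced.
Required activator JalF is absent, so *kepC* is not transcribed.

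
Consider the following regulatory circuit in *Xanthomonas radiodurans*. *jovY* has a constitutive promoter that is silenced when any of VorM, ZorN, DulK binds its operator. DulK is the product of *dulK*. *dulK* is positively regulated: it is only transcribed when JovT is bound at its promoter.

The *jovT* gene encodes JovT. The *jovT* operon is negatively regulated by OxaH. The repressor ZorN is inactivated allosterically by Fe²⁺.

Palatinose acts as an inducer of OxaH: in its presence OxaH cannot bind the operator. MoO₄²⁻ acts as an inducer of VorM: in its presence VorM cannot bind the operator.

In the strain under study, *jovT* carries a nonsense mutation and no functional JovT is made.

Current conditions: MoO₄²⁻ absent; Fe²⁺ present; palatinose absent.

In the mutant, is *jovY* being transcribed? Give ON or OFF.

MoO₄²⁻ is absent, so VorM is active.
Fe²⁺ is present, so ZorN is inactive.
JovT is non-functional in this strain, so it has no effect.
Required activator JovT is absent, so *dulK* is not transcribed.
So DulK is not produced.
With repressor VorM bound, *jovY* is not transcribed.

OFF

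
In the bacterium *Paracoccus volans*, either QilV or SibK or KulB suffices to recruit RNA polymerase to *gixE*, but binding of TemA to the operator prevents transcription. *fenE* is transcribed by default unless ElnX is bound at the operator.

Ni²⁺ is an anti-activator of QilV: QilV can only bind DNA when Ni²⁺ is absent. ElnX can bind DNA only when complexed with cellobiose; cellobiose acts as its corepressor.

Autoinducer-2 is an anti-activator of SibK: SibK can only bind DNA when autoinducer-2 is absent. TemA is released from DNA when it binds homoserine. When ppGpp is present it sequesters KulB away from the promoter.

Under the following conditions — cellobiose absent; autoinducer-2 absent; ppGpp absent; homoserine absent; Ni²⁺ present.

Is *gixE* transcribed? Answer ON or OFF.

Ni²⁺ is present, so QilV is inactive.
Autoinducer-2 is absent, so SibK is active.
Homoserine is absent, so TemA is active.
ppGpp is absent, so KulB is active.
With repressor TemA bound, *gixE* is not transcribed.

OFF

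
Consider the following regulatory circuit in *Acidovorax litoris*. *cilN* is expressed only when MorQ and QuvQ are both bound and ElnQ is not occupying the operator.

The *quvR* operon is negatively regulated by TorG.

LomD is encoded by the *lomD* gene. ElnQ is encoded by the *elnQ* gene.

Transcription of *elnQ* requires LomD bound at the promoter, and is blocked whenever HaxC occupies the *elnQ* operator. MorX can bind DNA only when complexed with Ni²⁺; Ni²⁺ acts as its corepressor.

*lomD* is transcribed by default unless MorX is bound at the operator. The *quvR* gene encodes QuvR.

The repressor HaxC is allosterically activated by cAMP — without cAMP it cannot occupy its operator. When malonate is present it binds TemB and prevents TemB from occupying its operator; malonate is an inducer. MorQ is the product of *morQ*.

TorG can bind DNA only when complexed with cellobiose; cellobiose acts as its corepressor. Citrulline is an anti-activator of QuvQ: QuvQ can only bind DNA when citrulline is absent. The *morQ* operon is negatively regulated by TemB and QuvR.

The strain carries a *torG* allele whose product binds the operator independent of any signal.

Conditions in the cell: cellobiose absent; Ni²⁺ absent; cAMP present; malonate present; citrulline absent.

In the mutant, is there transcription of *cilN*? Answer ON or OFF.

Malonate is present, so TemB is inactive.
TorG is constitutively active in this strain.
With repressor TorG bound, *quvR* is not transcribed.
So QuvR is not produced.
With no repressor bound, *morQ* is transcribed.
So MorQ is produced and active.
Citrulline is absent, so QuvQ is active.
cAMP is present, so HaxC is active.
Ni²⁺ is absent, so MorX is inactive.
With no repressor bound, *lomD* is transcribed.
So LomD is produced and active.
With repressor HaxC bound, *elnQ* is not transcribed.
So ElnQ is not produced.
No repressor is bound and MorQ and QuvQ are active, so *cilN* is transcribed.

ON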